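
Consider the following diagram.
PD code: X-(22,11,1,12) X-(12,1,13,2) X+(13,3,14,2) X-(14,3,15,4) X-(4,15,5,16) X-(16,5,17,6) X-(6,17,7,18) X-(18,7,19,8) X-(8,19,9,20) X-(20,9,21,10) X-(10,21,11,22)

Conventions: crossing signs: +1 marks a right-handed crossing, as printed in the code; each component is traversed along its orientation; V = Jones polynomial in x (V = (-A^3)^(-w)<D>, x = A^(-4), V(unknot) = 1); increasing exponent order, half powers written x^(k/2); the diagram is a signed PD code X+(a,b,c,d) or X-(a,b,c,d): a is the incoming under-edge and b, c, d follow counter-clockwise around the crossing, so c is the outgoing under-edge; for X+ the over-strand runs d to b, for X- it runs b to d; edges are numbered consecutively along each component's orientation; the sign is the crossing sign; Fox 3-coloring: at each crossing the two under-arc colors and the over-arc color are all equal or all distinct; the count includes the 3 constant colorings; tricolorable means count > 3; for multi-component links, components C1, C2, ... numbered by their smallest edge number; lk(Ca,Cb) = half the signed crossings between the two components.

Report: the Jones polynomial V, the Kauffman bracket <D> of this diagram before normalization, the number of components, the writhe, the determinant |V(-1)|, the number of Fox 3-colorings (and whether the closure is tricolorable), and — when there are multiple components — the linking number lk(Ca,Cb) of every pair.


Jones polynomial: V(x) = -x^-13 + x^-12 - x^-11 + x^-10 - x^-9 + x^-8 - x^-7 + x^-6 + x^-4
<D> = -A^-11 - A^-3 + A - A^5 + A^9 - A^13 + A^17 - A^21 + A^25; writhe -9
components 1, writhe -9 (11 crossings)
3-colorings: 9 of 3^11, det 9 — tricolorable
note: |V(-1)| = 9: so tricolorable, since 3 divides 9


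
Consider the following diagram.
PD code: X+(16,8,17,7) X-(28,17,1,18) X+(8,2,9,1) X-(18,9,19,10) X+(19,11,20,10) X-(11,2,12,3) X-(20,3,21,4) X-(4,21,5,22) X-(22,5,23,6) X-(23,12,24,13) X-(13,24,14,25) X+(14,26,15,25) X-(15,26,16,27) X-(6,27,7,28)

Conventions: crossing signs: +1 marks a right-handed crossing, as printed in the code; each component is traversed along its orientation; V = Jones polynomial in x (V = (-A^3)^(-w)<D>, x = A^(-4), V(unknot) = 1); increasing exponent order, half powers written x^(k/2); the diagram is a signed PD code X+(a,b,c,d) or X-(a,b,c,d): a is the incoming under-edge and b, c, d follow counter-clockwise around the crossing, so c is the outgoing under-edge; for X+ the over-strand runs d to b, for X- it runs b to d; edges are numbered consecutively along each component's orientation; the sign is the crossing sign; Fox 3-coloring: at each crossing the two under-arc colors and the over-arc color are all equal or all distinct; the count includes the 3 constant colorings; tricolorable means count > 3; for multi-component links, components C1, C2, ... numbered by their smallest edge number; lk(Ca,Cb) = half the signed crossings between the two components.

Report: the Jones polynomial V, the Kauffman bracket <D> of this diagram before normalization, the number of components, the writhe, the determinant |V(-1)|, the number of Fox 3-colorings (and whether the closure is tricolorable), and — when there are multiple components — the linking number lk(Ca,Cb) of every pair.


V(x) = -x^-9 + x^-8 - 2x^-7 + 3x^-6 - 2x^-5 + 2x^-4 - x^-3 + x^-2
bracket: A^-10 - A^-6 + 2A^-2 - 2A^2 + 3A^6 - 2A^10 + A^14 - A^18, w = -6
1 component, writhe -6, over 14 crossings
det 13, colorings 3 of 3^14 — not tricolorable
observation: V spans 7 powers of x: at least 7 crossings in any diagram


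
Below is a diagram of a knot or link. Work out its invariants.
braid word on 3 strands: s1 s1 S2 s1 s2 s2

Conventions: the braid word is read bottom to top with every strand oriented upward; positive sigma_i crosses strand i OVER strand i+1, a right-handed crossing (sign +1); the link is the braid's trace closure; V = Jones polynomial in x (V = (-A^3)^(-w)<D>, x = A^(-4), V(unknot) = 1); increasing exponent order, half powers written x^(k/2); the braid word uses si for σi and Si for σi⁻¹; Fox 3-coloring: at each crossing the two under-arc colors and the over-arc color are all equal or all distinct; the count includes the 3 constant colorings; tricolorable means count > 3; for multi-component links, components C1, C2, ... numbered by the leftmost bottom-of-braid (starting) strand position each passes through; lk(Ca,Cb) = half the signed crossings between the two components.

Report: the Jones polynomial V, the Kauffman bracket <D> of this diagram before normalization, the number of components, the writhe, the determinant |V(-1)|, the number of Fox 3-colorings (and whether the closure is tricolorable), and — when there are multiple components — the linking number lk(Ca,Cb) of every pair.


Jones polynomial: V(x) = x - x^2 + 2x^3 - x^4 + x^5 - x^6
<D> = -A^-12 + A^-8 - A^-4 + 2 - A^4 + A^8; writhe +4
components 1, writhe +4 (6 crossings)
3-colorings: 3 of 3^6, det 7 — not tricolorable
note: V spans 5 powers of x: at least 5 crossings in any diagram


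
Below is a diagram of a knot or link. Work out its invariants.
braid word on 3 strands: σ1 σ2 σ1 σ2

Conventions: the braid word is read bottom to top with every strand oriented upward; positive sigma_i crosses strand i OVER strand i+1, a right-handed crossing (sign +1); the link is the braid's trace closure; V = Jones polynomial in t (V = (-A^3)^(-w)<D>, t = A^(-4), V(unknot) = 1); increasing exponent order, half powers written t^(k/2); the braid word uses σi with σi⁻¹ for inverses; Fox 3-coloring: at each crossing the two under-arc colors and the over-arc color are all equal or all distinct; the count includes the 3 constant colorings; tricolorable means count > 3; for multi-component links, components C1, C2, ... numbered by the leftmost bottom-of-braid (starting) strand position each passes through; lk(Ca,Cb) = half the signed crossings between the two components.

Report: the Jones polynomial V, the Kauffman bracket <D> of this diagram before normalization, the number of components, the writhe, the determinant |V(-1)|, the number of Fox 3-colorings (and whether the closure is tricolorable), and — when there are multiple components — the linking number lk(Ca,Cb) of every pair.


V(t) = t + t^3 - t^4
bracket: -A^-4 + 1 + A^8, w = +4
1 component, writhe +4, over 4 crossings
det 3, colorings 9 of 3^4 — tricolorable
observation: |V(-1)| = 3: so tricolorable, since 3 divides 3


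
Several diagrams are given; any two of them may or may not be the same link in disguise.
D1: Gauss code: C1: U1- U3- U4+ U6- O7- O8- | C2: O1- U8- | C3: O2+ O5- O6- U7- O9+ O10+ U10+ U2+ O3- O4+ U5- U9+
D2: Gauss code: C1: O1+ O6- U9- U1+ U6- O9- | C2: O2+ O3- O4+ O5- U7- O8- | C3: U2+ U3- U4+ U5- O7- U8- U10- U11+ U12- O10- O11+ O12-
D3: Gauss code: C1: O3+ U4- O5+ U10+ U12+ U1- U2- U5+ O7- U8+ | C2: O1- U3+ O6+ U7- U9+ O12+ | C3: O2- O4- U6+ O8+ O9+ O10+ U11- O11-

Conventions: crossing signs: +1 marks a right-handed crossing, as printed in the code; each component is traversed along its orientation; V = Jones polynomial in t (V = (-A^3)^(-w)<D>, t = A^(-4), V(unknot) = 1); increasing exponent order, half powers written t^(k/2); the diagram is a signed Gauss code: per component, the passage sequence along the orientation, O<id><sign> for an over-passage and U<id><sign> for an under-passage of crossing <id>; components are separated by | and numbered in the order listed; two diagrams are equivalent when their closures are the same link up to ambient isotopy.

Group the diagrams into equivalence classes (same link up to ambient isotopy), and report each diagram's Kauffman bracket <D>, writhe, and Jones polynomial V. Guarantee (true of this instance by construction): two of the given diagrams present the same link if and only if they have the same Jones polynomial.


grouping into links: {D1} | {D2} | {D3}
V(D1) = t^-5 + 2t^-3 + t^-1  (w -2, c 10, <D> = A^-2 + 2A^6 + A^14)
D2 (bracket A^-12 + A^-8 + A^-4 + 1; 12 crossings at w = -4): V = t^-3 + t^-2 + t^-1 + 1
V(D3) = 1 + t + t^2 + t^3  [12 crossings, <D> = A^-6 + A^-2 + A^2 + A^6, w = +2]
why: comparing 3 Jones polynomials yields 3 groups


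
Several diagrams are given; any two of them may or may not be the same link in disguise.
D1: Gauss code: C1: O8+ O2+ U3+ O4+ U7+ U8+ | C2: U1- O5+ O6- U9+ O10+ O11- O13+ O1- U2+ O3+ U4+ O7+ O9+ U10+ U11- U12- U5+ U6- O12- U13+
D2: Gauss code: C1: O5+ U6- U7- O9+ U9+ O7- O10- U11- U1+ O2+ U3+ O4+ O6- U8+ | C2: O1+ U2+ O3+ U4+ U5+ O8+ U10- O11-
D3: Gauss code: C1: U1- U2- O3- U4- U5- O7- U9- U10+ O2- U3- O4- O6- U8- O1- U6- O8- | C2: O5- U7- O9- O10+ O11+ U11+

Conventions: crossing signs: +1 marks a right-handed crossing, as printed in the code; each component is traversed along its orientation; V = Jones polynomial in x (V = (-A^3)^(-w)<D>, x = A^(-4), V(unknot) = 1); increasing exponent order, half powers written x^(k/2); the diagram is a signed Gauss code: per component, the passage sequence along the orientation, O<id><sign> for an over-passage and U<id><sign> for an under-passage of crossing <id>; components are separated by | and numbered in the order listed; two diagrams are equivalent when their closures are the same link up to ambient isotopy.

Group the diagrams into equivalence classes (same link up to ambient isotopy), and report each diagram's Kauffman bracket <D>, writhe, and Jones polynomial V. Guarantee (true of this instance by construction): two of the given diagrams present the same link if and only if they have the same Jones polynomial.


equivalence classes: {D1} | {D2} | {D3}
D1 (bracket A^-7 - A^-3 + A + A^9; 13 crossings at w = +5): V = -x^(3/2) - x^(7/2) + x^(9/2) - x^(11/2)
V(D2) = -x^(1/2) + x^(3/2) - x^(5/2) - x^(9/2)  (w +3, c 11, <D> = A^-9 + A^-1 - A^3 + A^7)
D3 (bracket A^-11 + 3A^-3 - 2A + 3A^5 - 4A^9 + 2A^13 - 2A^17 + A^21; 11 crossings at w = -7): V = -x^(-21/2) + 2x^(-19/2) - 2x^(-17/2) + 4x^(-15/2) - 3x^(-13/2) + 2x^(-11/2) - 3x^(-9/2) - x^(-5/2)
key observation: V(x) takes 3 values over 3 diagrams, fixing the grouping


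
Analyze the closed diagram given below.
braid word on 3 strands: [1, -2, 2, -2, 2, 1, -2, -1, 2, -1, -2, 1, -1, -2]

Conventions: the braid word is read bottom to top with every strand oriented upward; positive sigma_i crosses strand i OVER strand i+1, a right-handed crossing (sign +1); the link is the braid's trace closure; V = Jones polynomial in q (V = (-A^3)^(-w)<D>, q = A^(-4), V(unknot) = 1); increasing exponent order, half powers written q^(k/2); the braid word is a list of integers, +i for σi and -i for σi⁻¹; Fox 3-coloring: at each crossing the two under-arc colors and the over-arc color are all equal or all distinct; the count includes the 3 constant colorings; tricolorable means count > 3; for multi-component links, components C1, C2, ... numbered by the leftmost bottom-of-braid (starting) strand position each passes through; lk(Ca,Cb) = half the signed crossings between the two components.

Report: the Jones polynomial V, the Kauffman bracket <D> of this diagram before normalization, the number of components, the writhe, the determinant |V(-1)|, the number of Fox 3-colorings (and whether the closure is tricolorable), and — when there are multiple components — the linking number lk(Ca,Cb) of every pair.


V(q) = -q^-5 + q^-4 - q^-3 + 2q^-2 - q^-1 + 2 - q
bracket: -A^-10 + 2A^-6 - A^-2 + 2A^2 - A^6 + A^10 - A^14, w = -2
1 component, writhe -2, over 14 crossings
det 9, colorings 9 of 3^14 — tricolorable
observation: V spans 6 powers of q: at least 6 crossings in any diagram


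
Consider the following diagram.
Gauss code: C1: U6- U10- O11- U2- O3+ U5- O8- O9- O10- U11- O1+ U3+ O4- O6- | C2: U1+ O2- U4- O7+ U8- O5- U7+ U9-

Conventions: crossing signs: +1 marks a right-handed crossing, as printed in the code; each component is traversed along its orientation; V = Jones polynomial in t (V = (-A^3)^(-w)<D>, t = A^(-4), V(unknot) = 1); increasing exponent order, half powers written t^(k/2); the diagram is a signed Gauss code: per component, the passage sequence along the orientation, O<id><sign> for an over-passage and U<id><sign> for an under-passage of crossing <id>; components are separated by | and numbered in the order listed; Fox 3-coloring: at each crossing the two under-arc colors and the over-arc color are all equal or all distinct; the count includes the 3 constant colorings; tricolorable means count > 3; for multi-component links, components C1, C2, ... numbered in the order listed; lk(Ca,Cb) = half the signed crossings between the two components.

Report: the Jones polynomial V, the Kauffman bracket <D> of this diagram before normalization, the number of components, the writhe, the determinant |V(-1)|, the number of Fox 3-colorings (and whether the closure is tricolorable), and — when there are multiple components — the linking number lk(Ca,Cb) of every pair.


V = t^(-13/2) - 3t^(-11/2) + 3t^(-9/2) - 4t^(-7/2) + 3t^(-5/2) - 3t^(-3/2) + 2t^(-1/2) - t^(1/2)
<D> = A^-17 - 2A^-13 + 3A^-9 - 3A^-5 + 4A^-1 - 3A^3 + 3A^7 - A^11 (w = -5)
2 components over 11 crossings, w = -5
lk(C1,C2): -2
3 Fox colorings among 3^11, |V(-1)| = 20: not tricolorable
why: span 7 respects span(V) <= c + mu - 1 = 12 for this 2-component diagram


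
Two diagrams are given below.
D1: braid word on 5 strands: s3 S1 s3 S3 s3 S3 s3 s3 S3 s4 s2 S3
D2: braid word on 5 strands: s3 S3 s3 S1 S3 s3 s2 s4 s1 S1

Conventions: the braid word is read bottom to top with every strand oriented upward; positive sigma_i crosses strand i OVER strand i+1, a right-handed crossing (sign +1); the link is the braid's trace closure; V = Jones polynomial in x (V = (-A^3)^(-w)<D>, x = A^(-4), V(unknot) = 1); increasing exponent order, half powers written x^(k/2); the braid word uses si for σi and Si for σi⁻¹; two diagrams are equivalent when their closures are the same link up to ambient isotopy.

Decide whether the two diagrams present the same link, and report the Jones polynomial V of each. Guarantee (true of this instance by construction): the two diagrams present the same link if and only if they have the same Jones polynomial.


equivalent: yes
D1 (bracket A^6; 12 crossings at w = +2): V = 1
V(D2) = 1  (w +2, c 10, <D> = A^6)
key observation: one V(x) for all 2 diagrams — one class (guaranteed)


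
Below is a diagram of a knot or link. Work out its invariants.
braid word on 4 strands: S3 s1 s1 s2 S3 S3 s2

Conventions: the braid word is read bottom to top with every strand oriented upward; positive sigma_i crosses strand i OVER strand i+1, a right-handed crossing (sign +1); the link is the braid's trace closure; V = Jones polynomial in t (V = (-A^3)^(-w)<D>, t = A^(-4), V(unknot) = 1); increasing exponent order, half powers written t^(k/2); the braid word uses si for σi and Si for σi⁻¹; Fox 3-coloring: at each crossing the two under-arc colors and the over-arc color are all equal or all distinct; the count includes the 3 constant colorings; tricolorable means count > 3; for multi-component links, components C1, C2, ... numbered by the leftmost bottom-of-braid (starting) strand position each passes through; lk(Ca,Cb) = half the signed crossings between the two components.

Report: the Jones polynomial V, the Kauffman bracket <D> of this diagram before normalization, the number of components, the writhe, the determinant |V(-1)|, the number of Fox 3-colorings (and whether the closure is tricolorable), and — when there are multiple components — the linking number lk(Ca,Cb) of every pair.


V(t) = -t^-3 + 2t^-2 - 2t^-1 + 4 - 2t + 3t^2 - t^3 + t^4
bracket: -A^-13 + A^-9 - 3A^-5 + 2A^-1 - 4A^3 + 2A^7 - 2A^11 + A^15, w = +1
3 components, writhe +1, over 7 crossings
lk(C1,C2) = +1
linking number lk(C1,C3) = 0
lk(C2,C3): 0
det 16, colorings 3 of 3^7 — not tricolorable
observation: the 3 component pairs carry total linking +1


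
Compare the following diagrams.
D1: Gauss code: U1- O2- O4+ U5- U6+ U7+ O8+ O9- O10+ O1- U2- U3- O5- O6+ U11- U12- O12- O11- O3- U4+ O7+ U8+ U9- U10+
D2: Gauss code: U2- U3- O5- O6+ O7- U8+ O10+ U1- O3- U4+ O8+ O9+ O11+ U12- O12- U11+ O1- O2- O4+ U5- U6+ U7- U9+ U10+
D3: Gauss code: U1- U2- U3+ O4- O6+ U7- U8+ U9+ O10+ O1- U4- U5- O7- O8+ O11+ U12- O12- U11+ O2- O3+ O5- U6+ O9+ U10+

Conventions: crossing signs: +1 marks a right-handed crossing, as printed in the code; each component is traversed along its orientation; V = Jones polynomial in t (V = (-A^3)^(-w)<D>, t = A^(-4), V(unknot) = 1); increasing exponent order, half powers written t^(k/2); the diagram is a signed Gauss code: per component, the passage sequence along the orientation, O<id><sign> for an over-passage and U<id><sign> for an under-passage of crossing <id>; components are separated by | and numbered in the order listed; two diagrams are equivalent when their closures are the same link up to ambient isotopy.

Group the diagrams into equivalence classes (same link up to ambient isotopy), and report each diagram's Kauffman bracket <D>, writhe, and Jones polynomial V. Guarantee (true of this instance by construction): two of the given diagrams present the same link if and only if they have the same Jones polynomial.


grouping into links: {D1, D2, D3}
V(D1) = 1  (w -2, c 12, <D> = A^-6)
D2 (bracket 1; 12 crossings at w = 0): V = 1
V(D3) = 1  [12 crossings, <D> = 1, w = 0]
why: one V(t) for all 3 diagrams — one class (guaranteed)


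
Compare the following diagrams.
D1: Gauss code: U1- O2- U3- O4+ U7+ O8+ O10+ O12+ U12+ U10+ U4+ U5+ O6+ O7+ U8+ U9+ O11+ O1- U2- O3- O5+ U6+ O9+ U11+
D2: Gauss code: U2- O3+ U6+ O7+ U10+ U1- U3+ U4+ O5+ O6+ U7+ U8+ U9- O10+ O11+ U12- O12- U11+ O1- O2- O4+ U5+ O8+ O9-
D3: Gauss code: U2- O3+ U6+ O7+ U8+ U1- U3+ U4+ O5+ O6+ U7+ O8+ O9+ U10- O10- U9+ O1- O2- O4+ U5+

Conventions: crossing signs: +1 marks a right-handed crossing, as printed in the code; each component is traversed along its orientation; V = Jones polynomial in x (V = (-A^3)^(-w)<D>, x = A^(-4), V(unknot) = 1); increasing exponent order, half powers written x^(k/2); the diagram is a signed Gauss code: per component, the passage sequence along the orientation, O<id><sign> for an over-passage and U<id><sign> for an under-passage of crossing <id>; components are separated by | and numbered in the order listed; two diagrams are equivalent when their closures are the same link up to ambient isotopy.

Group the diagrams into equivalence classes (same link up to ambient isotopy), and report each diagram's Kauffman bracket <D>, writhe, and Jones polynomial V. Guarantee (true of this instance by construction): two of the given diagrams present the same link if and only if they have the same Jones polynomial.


classes: {D1, D2, D3}
V(D1) = x - x^2 + 2x^3 - x^4 + x^5 - x^6  [12 crossings, <D> = -A^-6 + A^-2 - A^2 + 2A^6 - A^10 + A^14, w = +6]
D2 (bracket -A^-12 + A^-8 - A^-4 + 2 - A^4 + A^8; 12 crossings at w = +4): V = x - x^2 + 2x^3 - x^4 + x^5 - x^6
D3 (bracket -A^-12 + A^-8 - A^-4 + 2 - A^4 + A^8; 10 crossings at w = +4): V = x - x^2 + 2x^3 - x^4 + x^5 - x^6
note: all 3 diagrams share one V(x), hence one class


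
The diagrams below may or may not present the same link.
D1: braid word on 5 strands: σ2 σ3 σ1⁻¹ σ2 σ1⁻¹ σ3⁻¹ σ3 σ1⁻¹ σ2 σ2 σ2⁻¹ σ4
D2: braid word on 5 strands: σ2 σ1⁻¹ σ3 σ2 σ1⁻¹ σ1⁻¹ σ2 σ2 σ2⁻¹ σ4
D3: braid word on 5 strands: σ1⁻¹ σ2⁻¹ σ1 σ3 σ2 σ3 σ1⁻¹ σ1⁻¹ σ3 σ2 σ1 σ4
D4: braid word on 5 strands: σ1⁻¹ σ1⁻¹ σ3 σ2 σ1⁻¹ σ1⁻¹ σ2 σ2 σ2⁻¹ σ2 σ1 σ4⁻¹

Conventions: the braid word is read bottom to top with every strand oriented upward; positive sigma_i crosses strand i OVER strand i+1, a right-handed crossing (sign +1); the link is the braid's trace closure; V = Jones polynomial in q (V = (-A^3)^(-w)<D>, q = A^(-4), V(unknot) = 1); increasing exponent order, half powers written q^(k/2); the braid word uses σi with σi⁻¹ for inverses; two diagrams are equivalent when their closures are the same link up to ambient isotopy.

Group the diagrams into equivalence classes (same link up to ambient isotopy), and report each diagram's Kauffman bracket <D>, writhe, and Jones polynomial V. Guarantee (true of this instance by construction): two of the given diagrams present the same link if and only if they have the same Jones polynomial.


equivalence classes: {D1, D2, D4} | {D3}
D1 (bracket -A^-6 + 2A^-2 - 2A^2 + 3A^6 - 2A^10 + 2A^14 - A^18; 12 crossings at w = +2): V = -q^-3 + 2q^-2 - 2q^-1 + 3 - 2q + 2q^2 - q^3
D2 (bracket -A^-6 + 2A^-2 - 2A^2 + 3A^6 - 2A^10 + 2A^14 - A^18; 10 crossings at w = +2): V = -q^-3 + 2q^-2 - 2q^-1 + 3 - 2q + 2q^2 - q^3
V(D3) = q + q^3 - q^4  (w +4, c 12, <D> = -A^-4 + 1 + A^8)
D4 (bracket -A^-12 + 2A^-8 - 2A^-4 + 3 - 2A^4 + 2A^8 - A^12; 12 crossings at w = 0): V = -q^-3 + 2q^-2 - 2q^-1 + 3 - 2q + 2q^2 - q^3
observation: V(q) takes 2 values over 4 diagrams, fixing the grouping


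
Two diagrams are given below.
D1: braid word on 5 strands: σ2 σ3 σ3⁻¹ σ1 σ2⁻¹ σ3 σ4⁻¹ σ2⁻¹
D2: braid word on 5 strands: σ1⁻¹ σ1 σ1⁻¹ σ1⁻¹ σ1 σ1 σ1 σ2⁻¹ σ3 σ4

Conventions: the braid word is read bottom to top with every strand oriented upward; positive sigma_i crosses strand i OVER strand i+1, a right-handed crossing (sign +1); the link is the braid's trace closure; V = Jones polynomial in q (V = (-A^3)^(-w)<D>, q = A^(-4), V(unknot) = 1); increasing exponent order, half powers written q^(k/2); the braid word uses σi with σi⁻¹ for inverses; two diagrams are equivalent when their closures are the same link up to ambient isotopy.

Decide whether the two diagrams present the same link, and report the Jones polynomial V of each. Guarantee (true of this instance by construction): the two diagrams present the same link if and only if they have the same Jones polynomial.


same link: yes
V(D1) = 1  [8 crossings, <D> = 1, w = 0]
V(D2) = 1  [10 crossings, <D> = A^6, w = +2]
insight: one V(q) for all 2 diagrams — one class (guaranteed)


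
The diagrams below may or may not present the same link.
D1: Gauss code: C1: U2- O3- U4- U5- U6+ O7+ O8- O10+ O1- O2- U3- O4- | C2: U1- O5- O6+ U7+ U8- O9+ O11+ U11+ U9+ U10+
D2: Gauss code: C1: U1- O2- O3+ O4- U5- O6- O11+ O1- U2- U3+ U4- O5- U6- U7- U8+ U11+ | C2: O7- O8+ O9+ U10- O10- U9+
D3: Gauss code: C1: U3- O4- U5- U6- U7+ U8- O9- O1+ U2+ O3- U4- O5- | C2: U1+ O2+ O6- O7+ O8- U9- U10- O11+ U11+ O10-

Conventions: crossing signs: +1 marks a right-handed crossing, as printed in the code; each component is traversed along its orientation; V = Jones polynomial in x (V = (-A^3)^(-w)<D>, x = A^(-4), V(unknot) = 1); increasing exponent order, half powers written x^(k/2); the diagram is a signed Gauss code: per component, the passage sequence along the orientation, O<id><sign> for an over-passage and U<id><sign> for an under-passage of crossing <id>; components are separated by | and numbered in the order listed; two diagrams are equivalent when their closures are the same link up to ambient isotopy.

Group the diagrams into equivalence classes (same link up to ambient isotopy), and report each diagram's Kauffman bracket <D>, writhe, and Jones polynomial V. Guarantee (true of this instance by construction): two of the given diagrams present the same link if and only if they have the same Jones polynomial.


grouping into links: {D1, D2, D3}
V(D1) = x^(-9/2) - x^(-5/2) - x^(-3/2) - x^(-1/2)  (w -1, c 11, <D> = A^-1 + A^3 + A^7 - A^15)
D2 (bracket A^-7 + A^-3 + A - A^9; 11 crossings at w = -3): V = x^(-9/2) - x^(-5/2) - x^(-3/2) - x^(-1/2)
V(D3) = x^(-9/2) - x^(-5/2) - x^(-3/2) - x^(-1/2)  (w -3, c 11, <D> = A^-7 + A^-3 + A - A^9)
key observation: one V(x) for all 3 diagrams — one class (guaranteed)


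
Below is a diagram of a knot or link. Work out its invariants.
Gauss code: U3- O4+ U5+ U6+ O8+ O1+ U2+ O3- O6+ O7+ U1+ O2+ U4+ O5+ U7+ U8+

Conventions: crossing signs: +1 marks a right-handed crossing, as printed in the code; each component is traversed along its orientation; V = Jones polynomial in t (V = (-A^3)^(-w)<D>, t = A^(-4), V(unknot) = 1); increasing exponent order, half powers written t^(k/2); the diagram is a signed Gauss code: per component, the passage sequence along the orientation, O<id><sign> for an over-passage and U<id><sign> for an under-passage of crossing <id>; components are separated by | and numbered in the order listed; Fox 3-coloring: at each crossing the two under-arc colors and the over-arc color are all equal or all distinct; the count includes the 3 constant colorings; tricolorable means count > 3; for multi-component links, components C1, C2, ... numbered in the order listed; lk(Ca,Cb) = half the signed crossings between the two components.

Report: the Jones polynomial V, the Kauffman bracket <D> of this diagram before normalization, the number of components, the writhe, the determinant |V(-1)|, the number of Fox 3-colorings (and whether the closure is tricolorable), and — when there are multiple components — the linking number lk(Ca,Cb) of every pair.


V(t) = t^2 + 2t^4 - 2t^5 + t^6 - 2t^7 + t^8
bracket: A^-14 - 2A^-10 + A^-6 - 2A^-2 + 2A^2 + A^10, w = +6
1 component, writhe +6, over 8 crossings
det 9, colorings 27 of 3^8 — tricolorable
observation: |V(-1)| = 9: so tricolorable, since 3 divides 9


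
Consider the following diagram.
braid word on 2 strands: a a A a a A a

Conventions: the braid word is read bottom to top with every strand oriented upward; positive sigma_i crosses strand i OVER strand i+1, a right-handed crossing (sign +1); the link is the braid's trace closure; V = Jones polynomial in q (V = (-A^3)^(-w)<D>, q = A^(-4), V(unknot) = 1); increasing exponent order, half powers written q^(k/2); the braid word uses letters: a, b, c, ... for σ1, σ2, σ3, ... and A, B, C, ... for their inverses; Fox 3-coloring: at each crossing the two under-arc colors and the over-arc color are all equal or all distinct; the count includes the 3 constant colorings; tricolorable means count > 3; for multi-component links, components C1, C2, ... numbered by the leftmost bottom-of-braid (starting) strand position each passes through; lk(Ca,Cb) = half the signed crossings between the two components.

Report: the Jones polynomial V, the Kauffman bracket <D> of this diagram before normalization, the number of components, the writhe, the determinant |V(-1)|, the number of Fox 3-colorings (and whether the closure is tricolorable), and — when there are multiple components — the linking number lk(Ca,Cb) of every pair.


V(q) = q + q^3 - q^4
bracket: A^-7 - A^-3 - A^5, w = +3
1 component, writhe +3, over 7 crossings
det 3, colorings 9 of 3^7 — tricolorable
observation: V spans 3 powers of q: at least 3 crossings in any diagram


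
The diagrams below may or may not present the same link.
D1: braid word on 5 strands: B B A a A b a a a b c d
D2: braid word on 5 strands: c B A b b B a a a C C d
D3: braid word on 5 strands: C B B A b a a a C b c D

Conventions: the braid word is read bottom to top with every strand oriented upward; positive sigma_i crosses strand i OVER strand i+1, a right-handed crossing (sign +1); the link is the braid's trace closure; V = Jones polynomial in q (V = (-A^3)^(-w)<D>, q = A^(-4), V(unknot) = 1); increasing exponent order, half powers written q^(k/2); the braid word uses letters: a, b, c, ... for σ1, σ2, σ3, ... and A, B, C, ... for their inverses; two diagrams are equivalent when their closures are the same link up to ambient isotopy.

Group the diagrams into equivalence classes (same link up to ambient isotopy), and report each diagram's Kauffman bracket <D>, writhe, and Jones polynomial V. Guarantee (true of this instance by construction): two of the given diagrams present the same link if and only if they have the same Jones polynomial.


equivalence classes: {D1, D2, D3}
D1 (bracket -A^-4 + 1 + A^8; 12 crossings at w = +4): V = q + q^3 - q^4
V(D2) = q + q^3 - q^4  [12 crossings, <D> = -A^-10 + A^-6 + A^2, w = +2]
V(D3) = q + q^3 - q^4  [12 crossings, <D> = -A^-16 + A^-12 + A^-4, w = 0]
key observation: all 3 diagrams share one V(q), hence one class


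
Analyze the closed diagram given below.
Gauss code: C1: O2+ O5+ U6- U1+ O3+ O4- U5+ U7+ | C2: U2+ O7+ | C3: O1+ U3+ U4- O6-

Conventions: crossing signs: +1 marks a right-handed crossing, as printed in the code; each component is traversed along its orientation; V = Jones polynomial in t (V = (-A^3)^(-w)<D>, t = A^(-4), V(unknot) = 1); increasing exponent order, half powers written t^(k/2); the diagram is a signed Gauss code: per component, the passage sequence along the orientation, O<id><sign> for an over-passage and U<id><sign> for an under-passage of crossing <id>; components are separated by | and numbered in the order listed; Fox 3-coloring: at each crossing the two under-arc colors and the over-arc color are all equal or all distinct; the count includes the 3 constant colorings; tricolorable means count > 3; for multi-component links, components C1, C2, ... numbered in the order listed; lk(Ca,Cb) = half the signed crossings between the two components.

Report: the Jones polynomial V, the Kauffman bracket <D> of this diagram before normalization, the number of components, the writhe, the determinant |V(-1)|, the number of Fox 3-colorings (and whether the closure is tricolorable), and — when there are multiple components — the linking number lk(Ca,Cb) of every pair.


V = 1 + t + t^2 + t^3
<D> = -A^-3 - A - A^5 - A^9 (w = +3)
3 components over 7 crossings, w = +3
lk(C1,C2): +1
lk(C1,C3) = 0
linking number lk(C2,C3) = 0
9 Fox colorings among 3^7, |V(-1)| = 0: tricolorable
why: w = +3 (over 7 crossings) is diagram-only; (-A^3)^(-3) removes it from V


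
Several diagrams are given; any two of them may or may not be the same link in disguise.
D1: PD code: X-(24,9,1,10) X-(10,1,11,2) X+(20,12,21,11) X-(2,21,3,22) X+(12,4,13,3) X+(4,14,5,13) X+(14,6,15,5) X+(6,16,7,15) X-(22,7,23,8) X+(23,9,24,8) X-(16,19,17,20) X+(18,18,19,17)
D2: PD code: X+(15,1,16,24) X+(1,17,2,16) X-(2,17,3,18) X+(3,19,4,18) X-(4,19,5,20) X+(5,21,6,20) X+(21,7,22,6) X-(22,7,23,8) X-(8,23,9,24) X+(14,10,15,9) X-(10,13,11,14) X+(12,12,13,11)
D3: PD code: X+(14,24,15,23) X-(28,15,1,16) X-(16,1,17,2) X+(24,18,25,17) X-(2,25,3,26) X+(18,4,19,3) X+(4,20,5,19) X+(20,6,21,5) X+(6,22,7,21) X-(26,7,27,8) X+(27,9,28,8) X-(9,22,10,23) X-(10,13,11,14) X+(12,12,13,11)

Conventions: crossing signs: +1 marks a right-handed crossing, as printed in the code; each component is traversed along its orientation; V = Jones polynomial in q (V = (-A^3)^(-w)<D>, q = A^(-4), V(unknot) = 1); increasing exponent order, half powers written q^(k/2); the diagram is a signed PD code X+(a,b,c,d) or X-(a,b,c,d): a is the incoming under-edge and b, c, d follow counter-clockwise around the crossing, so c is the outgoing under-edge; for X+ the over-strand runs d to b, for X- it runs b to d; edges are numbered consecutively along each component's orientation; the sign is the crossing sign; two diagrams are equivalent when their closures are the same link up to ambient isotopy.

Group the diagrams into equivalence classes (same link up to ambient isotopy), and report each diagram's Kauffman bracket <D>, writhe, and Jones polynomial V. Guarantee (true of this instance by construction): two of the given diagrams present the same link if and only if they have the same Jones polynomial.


equivalence classes: {D1, D3} | {D2}
D1 (bracket -A^-18 + 2A^-14 - 3A^-10 + 4A^-6 - 4A^-2 + 4A^2 - 2A^6 + 2A^10 - A^14; 12 crossings at w = +2): V = -q^-2 + 2q^-1 - 2 + 4q - 4q^2 + 4q^3 - 3q^4 + 2q^5 - q^6
V(D2) = 1  (w +2, c 12, <D> = A^6)
D3 (bracket -A^-18 + 2A^-14 - 3A^-10 + 4A^-6 - 4A^-2 + 4A^2 - 2A^6 + 2A^10 - A^14; 14 crossings at w = +2): V = -q^-2 + 2q^-1 - 2 + 4q - 4q^2 + 4q^3 - 3q^4 + 2q^5 - q^6
key observation: 2 values of V(q) split the 3 diagrams


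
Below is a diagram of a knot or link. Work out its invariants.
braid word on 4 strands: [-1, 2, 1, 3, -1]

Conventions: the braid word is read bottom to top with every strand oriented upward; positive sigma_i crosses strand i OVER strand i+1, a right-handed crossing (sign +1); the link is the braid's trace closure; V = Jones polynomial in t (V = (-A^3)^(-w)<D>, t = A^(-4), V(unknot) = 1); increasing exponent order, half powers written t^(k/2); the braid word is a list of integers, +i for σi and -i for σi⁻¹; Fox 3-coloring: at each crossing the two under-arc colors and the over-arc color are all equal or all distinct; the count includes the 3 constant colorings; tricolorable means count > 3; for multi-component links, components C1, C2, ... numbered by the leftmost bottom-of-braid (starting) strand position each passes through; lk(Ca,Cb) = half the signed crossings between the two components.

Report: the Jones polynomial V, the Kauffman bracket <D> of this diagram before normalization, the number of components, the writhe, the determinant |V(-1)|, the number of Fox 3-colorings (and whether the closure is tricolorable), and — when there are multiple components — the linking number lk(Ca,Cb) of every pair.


Jones polynomial: V(t) = 1
<D> = -A^3; writhe +1
components 1, writhe +1 (5 crossings)
3-colorings: 3 of 3^5, det 1 — not tricolorable
note: det 1 = |V(-1)|; not divisible by 3, so not tricolorable


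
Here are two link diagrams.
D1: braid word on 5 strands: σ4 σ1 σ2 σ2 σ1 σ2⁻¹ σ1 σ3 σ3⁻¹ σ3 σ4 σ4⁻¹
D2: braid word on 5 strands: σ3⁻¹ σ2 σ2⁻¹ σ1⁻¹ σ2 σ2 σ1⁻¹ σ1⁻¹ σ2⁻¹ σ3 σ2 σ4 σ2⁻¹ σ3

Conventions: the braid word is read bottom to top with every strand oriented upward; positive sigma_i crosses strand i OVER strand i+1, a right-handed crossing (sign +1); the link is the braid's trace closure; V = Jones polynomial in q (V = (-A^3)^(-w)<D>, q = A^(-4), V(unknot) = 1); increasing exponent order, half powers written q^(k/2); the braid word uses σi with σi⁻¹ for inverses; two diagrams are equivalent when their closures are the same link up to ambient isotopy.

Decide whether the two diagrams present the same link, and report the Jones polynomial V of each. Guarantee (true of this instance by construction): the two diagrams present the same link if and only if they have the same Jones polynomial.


equivalent: no
V(D1) = q - q^2 + 2q^3 - q^4 + q^5 - q^6  (w +6, c 12, <D> = -A^-6 + A^-2 - A^2 + 2A^6 - A^10 + A^14)
D2 (bracket 1; 14 crossings at w = 0): V = 1
why: 2 values of V(q) split the 2 diagrams


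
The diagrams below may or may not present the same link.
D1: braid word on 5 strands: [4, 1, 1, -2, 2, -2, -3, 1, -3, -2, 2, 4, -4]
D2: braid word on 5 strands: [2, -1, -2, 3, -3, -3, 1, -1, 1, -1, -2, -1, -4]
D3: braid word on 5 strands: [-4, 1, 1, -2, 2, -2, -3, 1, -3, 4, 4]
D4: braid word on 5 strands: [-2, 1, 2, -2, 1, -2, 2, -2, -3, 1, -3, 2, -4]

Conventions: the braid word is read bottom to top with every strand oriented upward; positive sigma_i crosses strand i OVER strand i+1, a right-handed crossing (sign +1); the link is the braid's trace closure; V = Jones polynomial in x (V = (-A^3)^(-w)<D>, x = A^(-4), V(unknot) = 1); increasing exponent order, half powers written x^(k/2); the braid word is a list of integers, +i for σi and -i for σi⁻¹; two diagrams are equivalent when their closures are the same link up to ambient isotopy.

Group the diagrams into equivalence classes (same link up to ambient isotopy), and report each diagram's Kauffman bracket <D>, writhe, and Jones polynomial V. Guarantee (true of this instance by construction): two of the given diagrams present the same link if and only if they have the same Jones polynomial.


grouping into links: {D1, D3, D4} | {D2}
V(D1) = -x^(-3/2) - 2x^(1/2) + x^(3/2) - x^(5/2) + x^(7/2)  (w +1, c 13, <D> = -A^-11 + A^-7 - A^-3 + 2A + A^9)
D2 (bracket A^-13 - A^-9 + A^-5 + A^3; 13 crossings at w = -5): V = -x^(-9/2) - x^(-5/2) + x^(-3/2) - x^(-1/2)
V(D3) = -x^(-3/2) - 2x^(1/2) + x^(3/2) - x^(5/2) + x^(7/2)  (w +1, c 11, <D> = -A^-11 + A^-7 - A^-3 + 2A + A^9)
V(D4) = -x^(-3/2) - 2x^(1/2) + x^(3/2) - x^(5/2) + x^(7/2)  [13 crossings, <D> = -A^-17 + A^-13 - A^-9 + 2A^-5 + A^3, w = -1]
why: V(x) takes 2 values over 4 diagrams, fixing the grouping


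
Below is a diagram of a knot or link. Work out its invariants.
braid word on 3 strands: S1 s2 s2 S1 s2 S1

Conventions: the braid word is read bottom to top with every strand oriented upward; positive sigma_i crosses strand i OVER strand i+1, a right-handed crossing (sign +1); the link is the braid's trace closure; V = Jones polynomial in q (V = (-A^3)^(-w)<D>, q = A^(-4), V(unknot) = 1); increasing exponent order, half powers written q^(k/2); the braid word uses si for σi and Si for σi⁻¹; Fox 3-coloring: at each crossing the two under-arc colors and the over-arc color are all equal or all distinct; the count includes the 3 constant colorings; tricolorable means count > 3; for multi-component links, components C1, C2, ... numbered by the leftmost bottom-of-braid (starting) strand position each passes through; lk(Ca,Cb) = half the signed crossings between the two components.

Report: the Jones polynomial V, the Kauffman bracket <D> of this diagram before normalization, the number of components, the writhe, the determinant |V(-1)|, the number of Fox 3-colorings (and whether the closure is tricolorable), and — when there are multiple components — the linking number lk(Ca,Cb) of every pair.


V(q) = -q^-3 + 2q^-2 - 2q^-1 + 3 - 2q + 2q^2 - q^3
bracket: -A^-12 + 2A^-8 - 2A^-4 + 3 - 2A^4 + 2A^8 - A^12, w = 0
1 component, writhe 0, over 6 crossings
det 13, colorings 3 of 3^6 — not tricolorable
observation: V is palindromic (span 6, det 13): q -> 1/q fixes it; necessary, not sufficient, for amphichirality


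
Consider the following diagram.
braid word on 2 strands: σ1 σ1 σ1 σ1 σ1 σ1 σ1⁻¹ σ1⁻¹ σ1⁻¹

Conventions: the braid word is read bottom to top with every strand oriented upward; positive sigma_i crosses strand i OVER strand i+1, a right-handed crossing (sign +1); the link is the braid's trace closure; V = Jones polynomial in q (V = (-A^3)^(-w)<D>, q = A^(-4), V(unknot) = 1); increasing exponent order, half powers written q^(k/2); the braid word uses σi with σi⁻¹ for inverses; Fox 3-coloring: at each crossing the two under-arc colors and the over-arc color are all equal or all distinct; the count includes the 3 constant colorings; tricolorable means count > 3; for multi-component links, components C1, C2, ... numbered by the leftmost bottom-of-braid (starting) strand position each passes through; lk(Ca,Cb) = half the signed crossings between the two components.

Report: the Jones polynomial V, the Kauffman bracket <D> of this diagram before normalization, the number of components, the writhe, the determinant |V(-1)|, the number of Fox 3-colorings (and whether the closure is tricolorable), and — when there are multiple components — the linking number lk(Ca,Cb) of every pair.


Jones polynomial: V(q) = q + q^3 - q^4
<D> = A^-7 - A^-3 - A^5; writhe +3
components 1, writhe +3 (9 crossings)
3-colorings: 9 of 3^9, det 3 — tricolorable
note: one generator, power 3: the (2,3) torus pattern


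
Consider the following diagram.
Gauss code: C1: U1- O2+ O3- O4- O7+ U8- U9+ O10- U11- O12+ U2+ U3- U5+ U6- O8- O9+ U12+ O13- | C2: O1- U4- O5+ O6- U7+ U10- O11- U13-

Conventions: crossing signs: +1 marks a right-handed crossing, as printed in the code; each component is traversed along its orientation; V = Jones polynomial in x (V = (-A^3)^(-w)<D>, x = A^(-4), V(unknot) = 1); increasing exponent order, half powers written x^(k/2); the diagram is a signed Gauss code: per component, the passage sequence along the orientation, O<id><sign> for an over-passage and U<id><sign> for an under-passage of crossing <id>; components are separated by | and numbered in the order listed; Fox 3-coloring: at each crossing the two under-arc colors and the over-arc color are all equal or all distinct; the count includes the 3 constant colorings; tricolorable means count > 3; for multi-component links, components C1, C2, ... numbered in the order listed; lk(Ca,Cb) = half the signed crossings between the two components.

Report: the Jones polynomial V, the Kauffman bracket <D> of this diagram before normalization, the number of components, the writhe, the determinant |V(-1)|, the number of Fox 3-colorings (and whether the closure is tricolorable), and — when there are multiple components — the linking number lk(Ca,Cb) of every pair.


V(x) = -x^(-11/2) + x^(-9/2) - x^(-7/2) - x^(-3/2)
bracket: A^-3 + A^5 - A^9 + A^13, w = -3
2 components, writhe -3, over 13 crossings
lk(C1,C2) = -2
det 4, colorings 3 of 3^13 — not tricolorable
observation: the span of V is 4, within the link bound 13 + 2 - 1
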